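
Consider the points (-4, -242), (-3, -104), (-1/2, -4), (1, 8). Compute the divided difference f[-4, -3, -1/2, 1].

4

f[-4,-3] = (-104 - (-242)) / (-3 - (-4)) = 138
f[-3,-1/2] = (-4 - (-104)) / (-1/2 - (-3)) = 40
f[-1/2,1] = (8 - (-4)) / (1 - (-1/2)) = 8
f[-4,-3,-1/2] = (40 - 138) / (-1/2 - (-4)) = -28
f[-3,-1/2,1] = (8 - 40) / (1 - (-3)) = -8
f[-4,-3,-1/2,1] = (-8 - (-28)) / (1 - (-4)) = 4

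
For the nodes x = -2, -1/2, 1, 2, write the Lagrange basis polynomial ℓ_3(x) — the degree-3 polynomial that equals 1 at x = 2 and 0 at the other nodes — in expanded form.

ℓ_3(x) = (x + 2)(x + 1/2)(x - 1) / [(4)·(5/2)·(1)]
       = (x^3 + (3/2)x^2 - (3/2)x - 1) / (10)

ℓ_3(x) = (1/10)x^3 + (3/20)x^2 - (3/20)x - 1/10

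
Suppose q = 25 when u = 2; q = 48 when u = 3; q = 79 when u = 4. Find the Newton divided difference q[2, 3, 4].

4

q[2,3] = (48 - 25) / (3 - 2) = 23
q[3,4] = (79 - 48) / (4 - 3) = 31
q[2,3,4] = (31 - 23) / (4 - 2) = 4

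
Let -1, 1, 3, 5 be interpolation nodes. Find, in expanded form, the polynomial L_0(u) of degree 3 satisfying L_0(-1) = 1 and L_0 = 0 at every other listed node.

L_0(u) = -(1/48)u^3 + (3/16)u^2 - (23/48)u + 5/16

L_0(u) = (u - 1)(u - 3)(u - 5) / [(-2)·(-4)·(-6)]
       = (u^3 - 9u^2 + 23u - 15) / (-48)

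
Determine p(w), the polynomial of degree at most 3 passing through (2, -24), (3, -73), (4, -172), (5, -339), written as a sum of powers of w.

L_0(w) = (w - 3)(w - 4)(w - 5) / [-6] = -(1/6)w^3 + 2w^2 - (47/6)w + 10
L_1(w) = (w - 2)(w - 4)(w - 5) / [2] = (1/2)w^3 - (11/2)w^2 + 19w - 20
L_2(w) = (w - 2)(w - 3)(w - 5) / [-2] = -(1/2)w^3 + 5w^2 - (31/2)w + 15
L_3(w) = (w - 2)(w - 3)(w - 4) / [6] = (1/6)w^3 - (3/2)w^2 + (13/3)w - 4
p(w) = (-24)·L_0 + (-73)·L_1 + (-172)·L_2 + (-339)·L_3
  (-24)·L_0(w) = 4w^3 - 48w^2 + 188w - 240
  (-73)·L_1(w) = -(73/2)w^3 + (803/2)w^2 - 1387w + 1460
  (-172)·L_2(w) = 86w^3 - 860w^2 + 2666w - 2580
  (-339)·L_3(w) = -(113/2)w^3 + (1017/2)w^2 - 1469w + 1356
Adding term by term: -3w^3 + 2w^2 - 2w - 4

p(w) = -3w^3 + 2w^2 - 2w - 4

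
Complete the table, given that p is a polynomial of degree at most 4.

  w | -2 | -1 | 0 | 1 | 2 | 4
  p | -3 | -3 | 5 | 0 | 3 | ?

The 5 known values determine p uniquely (degree ≤ 4).
L_0(4) = (5)·(4)·(3)·(2)/[(-1)·(-2)·(-3)·(-4)] = 5
L_1(4) = (6)·(4)·(3)·(2)/[(1)·(-1)·(-2)·(-3)] = -24
L_2(4) = (6)·(5)·(3)·(2)/[(2)·(1)·(-1)·(-2)] = 45
L_3(4) = (6)·(5)·(4)·(2)/[(3)·(2)·(1)·(-1)] = -40
L_4(4) = (6)·(5)·(4)·(3)/[(4)·(3)·(2)·(1)] = 15
Sum: (-3)·(5) + (-3)·(-24) + 5·(45) + 0 + 3·(15) = 327

327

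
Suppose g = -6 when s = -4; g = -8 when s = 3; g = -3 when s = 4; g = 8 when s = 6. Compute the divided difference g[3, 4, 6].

1/6

g[3,4] = (-3 - (-8)) / (4 - 3) = 5
g[4,6] = (8 - (-3)) / (6 - 4) = 11/2
g[3,4,6] = (11/2 - 5) / (6 - 3) = 1/6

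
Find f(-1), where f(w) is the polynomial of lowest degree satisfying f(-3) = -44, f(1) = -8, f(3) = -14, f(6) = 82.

-2

L_0(-1) = (-2)·(-4)·(-7)/[(-4)·(-6)·(-9)] = 7/27
L_1(-1) = (2)·(-4)·(-7)/[(4)·(-2)·(-5)] = 7/5
L_2(-1) = (2)·(-2)·(-7)/[(6)·(2)·(-3)] = -7/9
L_3(-1) = (2)·(-2)·(-4)/[(9)·(5)·(3)] = 16/135
Sum: (-44)·(7/27) + (-8)·(7/5) + (-14)·(-7/9) + 82·(16/135) = -2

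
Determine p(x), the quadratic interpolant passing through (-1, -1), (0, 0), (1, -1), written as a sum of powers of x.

L_0(x) = x(x - 1) / [2] = (1/2)x^2 - (1/2)x
L_1(x) = (x + 1)(x - 1) / [-1] = -x^2 + 1
L_2(x) = (x + 1)x / [2] = (1/2)x^2 + (1/2)x
p(x) = (-1)·L_0 + 0·L_1 + (-1)·L_2
  (-1)·L_0(x) = -(1/2)x^2 + (1/2)x
  0·L_1(x) = 0
  (-1)·L_2(x) = -(1/2)x^2 - (1/2)x
Adding term by term: -x^2

p(x) = -x^2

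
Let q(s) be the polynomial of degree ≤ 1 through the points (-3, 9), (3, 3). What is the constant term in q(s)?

6

Build the Lagrange basis polynomials:
L_0(s) = (s - 3) / [-6] = -(1/6)s + 1/2
L_1(s) = (s + 3) / [6] = (1/6)s + 1/2
q(s) = 9·L_0 + 3·L_1
Only the constant term is needed; take it from each L_i and combine:
9·(1/2) + 3·(1/2) = 6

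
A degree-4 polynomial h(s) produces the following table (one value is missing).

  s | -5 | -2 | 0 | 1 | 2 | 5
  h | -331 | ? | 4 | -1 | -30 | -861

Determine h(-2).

14

The 5 known values determine h uniquely (degree ≤ 4).
Evaluate each Lagrange basis at s = -2:
L_0(-2) = (-2)·(-3)·(-4)·(-7)/[(-5)·(-6)·(-7)·(-10)] = 2/25
L_1(-2) = (3)·(-3)·(-4)·(-7)/[(5)·(-1)·(-2)·(-5)] = 126/25
L_2(-2) = (3)·(-2)·(-4)·(-7)/[(6)·(1)·(-1)·(-4)] = -7
L_3(-2) = (3)·(-2)·(-3)·(-7)/[(7)·(2)·(1)·(-3)] = 3
L_4(-2) = (3)·(-2)·(-3)·(-4)/[(10)·(5)·(4)·(3)] = -3/25
Sum: (-331)·(2/25) + 4·(126/25) + (-1)·(-7) + (-30)·(3) + (-861)·(-3/25) = 14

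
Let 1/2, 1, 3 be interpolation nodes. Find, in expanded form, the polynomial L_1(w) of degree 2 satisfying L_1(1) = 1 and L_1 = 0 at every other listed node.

L_1(w) = -w^2 + (7/2)w - 3/2

L_1(w) = (w - 1/2)(w - 3) / [(1/2)·(-2)]
       = (w^2 - (7/2)w + 3/2) / (-1)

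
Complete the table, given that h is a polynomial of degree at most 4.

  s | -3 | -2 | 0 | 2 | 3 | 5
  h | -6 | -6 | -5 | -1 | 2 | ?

8

The 5 known values determine h uniquely (degree ≤ 4).
Evaluate each Lagrange basis at s = 5:
L_0(5) = (7)·(5)·(3)·(2)/[(-1)·(-3)·(-5)·(-6)] = 7/3
L_1(5) = (8)·(5)·(3)·(2)/[(1)·(-2)·(-4)·(-5)] = -6
L_2(5) = (8)·(7)·(3)·(2)/[(3)·(2)·(-2)·(-3)] = 28/3
L_3(5) = (8)·(7)·(5)·(2)/[(5)·(4)·(2)·(-1)] = -14
L_4(5) = (8)·(7)·(5)·(3)/[(6)·(5)·(3)·(1)] = 28/3
Sum: (-6)·(7/3) + (-6)·(-6) + (-5)·(28/3) + (-1)·(-14) + 2·(28/3) = 8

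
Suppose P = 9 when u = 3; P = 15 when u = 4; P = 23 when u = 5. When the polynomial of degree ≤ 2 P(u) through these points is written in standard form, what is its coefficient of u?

Build the Lagrange basis polynomials:
L_0(u) = (u - 4)(u - 5) / [2] = (1/2)u^2 - (9/2)u + 10
L_1(u) = (u - 3)(u - 5) / [-1] = -u^2 + 8u - 15
L_2(u) = (u - 3)(u - 4) / [2] = (1/2)u^2 - (7/2)u + 6
P(u) = 9·L_0 + 15·L_1 + 23·L_2
Only the coefficient of u is needed; take it from each L_i and combine:
9·(-9/2) + 15·(8) + 23·(-7/2) = -1

-1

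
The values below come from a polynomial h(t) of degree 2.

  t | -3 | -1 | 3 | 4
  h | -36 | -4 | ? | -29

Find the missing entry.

The 3 known values determine h uniquely (degree ≤ 2).
Evaluate each Lagrange basis at t = 3:
L_0(3) = (4)·(-1)/[(-2)·(-7)] = -2/7
L_1(3) = (6)·(-1)/[(2)·(-5)] = 3/5
L_2(3) = (6)·(4)/[(7)·(5)] = 24/35
Sum: (-36)·(-2/7) + (-4)·(3/5) + (-29)·(24/35) = -12

-12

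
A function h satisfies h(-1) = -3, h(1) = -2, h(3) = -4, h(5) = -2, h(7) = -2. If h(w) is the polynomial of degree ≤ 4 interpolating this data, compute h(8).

Evaluate each Lagrange basis at w = 8:
L_0(8) = (7)·(5)·(3)·(1)/[(-2)·(-4)·(-6)·(-8)] = 35/128
L_1(8) = (9)·(5)·(3)·(1)/[(2)·(-2)·(-4)·(-6)] = -45/32
L_2(8) = (9)·(7)·(3)·(1)/[(4)·(2)·(-2)·(-4)] = 189/64
L_3(8) = (9)·(7)·(5)·(1)/[(6)·(4)·(2)·(-2)] = -105/32
L_4(8) = (9)·(7)·(5)·(3)/[(8)·(6)·(4)·(2)] = 315/128
Sum: (-3)·(35/128) + (-2)·(-45/32) + (-4)·(189/64) + (-2)·(-105/32) + (-2)·(315/128) = -1047/128

-1047/128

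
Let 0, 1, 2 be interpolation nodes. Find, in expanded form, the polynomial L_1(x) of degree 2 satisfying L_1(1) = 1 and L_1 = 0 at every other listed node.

L_1(x) = -x^2 + 2x

L_1(x) = x(x - 2) / [(1)·(-1)]
       = (x^2 - 2x) / (-1)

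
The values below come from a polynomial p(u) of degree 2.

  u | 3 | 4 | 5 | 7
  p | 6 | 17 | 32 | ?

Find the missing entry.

74

The 3 known values determine p uniquely (degree ≤ 2).
L_0(7) = (3)·(2)/[(-1)·(-2)] = 3
L_1(7) = (4)·(2)/[(1)·(-1)] = -8
L_2(7) = (4)·(3)/[(2)·(1)] = 6
Sum: 6·(3) + 17·(-8) + 32·(6) = 74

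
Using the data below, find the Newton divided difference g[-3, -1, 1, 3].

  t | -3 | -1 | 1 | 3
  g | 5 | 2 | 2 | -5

-5/24

g[-3,-1] = (2 - 5) / (-1 - (-3)) = -3/2
g[-1,1] = (2 - 2) / (1 - (-1)) = 0
g[1,3] = (-5 - 2) / (3 - 1) = -7/2
g[-3,-1,1] = (0 - (-3/2)) / (1 - (-3)) = 3/8
g[-1,1,3] = (-7/2 - 0) / (3 - (-1)) = -7/8
g[-3,-1,1,3] = (-7/8 - 3/8) / (3 - (-3)) = -5/24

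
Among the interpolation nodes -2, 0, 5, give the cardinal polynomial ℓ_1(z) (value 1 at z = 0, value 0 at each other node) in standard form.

ℓ_1(z) = -(1/10)z^2 + (3/10)z + 1

ℓ_1(z) = (z + 2)(z - 5) / [(2)·(-5)]
       = (z^2 - 3z - 10) / (-10)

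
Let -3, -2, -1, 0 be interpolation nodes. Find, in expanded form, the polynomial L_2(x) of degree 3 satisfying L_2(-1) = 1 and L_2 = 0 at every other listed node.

L_2(x) = (x + 3)(x + 2)x / [(2)·(1)·(-1)]
       = (x^3 + 5x^2 + 6x) / (-2)

L_2(x) = -(1/2)x^3 - (5/2)x^2 - 3x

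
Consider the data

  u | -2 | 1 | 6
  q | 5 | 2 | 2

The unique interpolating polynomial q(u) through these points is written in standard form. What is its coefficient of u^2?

1/8

The leading coefficient equals the top divided difference q[-2,1,6].
q[-2,1] = (2 - 5) / (1 - (-2)) = -1
q[1,6] = (2 - 2) / (6 - 1) = 0
q[-2,1,6] = (0 - (-1)) / (6 - (-2)) = 1/8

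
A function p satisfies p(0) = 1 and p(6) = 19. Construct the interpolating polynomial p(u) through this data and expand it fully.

Build the Lagrange basis polynomials:
L_0(u) = (u - 6) / [-6] = -(1/6)u + 1
L_1(u) = u / [6] = (1/6)u
p(u) = 1·L_0 + 19·L_1
  1·L_0(u) = -(1/6)u + 1
  19·L_1(u) = (19/6)u
Adding term by term: 3u + 1

p(u) = 3u + 1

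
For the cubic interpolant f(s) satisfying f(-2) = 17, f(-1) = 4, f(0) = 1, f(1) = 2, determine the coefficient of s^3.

-1

The leading coefficient equals the top divided difference f[-2,-1,0,1].
f[-2,-1] = (4 - 17) / (-1 - (-2)) = -13
f[-1,0] = (1 - 4) / (0 - (-1)) = -3
f[0,1] = (2 - 1) / (1 - 0) = 1
f[-2,-1,0] = (-3 - (-13)) / (0 - (-2)) = 5
f[-1,0,1] = (1 - (-3)) / (1 - (-1)) = 2
f[-2,-1,0,1] = (2 - 5) / (1 - (-2)) = -1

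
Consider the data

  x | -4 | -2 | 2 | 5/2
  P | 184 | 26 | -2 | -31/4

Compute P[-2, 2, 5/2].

P[-2,2] = (-2 - 26) / (2 - (-2)) = -7
P[2,5/2] = (-31/4 - (-2)) / (5/2 - 2) = -23/2
P[-2,2,5/2] = (-23/2 - (-7)) / (5/2 - (-2)) = -1

-1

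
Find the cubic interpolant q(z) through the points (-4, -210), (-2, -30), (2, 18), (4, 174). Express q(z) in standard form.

q(z) = 3z^3 - z^2 - 2

Newton's divided differences:
q[-4,-2] = (-30 - (-210)) / (-2 - (-4)) = 90
q[-2,2] = (18 - (-30)) / (2 - (-2)) = 12
q[2,4] = (174 - 18) / (4 - 2) = 78
q[-4,-2,2] = (12 - 90) / (2 - (-4)) = -13
q[-2,2,4] = (78 - 12) / (4 - (-2)) = 11
q[-4,-2,2,4] = (11 - (-13)) / (4 - (-4)) = 3
q(z) = -210 + 90·(z + 4) + (-13)·(z + 4)(z + 2) + 3·(z + 4)(z + 2)(z - 2)
Expanding: q(z) = 3z^3 - z^2 - 2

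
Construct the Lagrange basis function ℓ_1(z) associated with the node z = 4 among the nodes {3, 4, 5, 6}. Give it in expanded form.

ℓ_1(z) = (z - 3)(z - 5)(z - 6) / [(1)·(-1)·(-2)]
       = (z^3 - 14z^2 + 63z - 90) / (2)

ℓ_1(z) = (1/2)z^3 - 7z^2 + (63/2)z - 45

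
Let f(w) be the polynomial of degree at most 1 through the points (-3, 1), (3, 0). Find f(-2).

5/6

L_0(-2) = (-5)/[(-6)] = 5/6
L_1(-2) = (1)/[(6)] = 1/6
Sum: 1·(5/6) + 0 = 5/6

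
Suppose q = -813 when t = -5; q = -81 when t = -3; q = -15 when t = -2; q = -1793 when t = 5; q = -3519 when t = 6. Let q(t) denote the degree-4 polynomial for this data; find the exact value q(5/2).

Using Newton's divided-difference form:
q[-5,-3] = (-81 - (-813)) / (-3 - (-5)) = 366
q[-3,-2] = (-15 - (-81)) / (-2 - (-3)) = 66
q[-2,5] = (-1793 - (-15)) / (5 - (-2)) = -254
q[5,6] = (-3519 - (-1793)) / (6 - 5) = -1726
q[-5,-3,-2] = (66 - 366) / (-2 - (-5)) = -100
q[-3,-2,5] = (-254 - 66) / (5 - (-3)) = -40
q[-2,5,6] = (-1726 - (-254)) / (6 - (-2)) = -184
q[-5,-3,-2,5] = (-40 - (-100)) / (5 - (-5)) = 6
q[-3,-2,5,6] = (-184 - (-40)) / (6 - (-3)) = -16
q[-5,-3,-2,5,6] = (-16 - 6) / (6 - (-5)) = -2
q(5/2) = -813 + 366·(15/2) + (-100)·(15/2)·(11/2) + 6·(15/2)·(11/2)·(9/2) + (-2)·(15/2)·(11/2)·(9/2)·(-5/2) = -1209/8

-1209/8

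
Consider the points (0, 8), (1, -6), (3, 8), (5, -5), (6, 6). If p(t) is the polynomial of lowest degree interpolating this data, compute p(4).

Using Newton's divided-difference form:
p[0,1] = (-6 - 8) / (1 - 0) = -14
p[1,3] = (8 - (-6)) / (3 - 1) = 7
p[3,5] = (-5 - 8) / (5 - 3) = -13/2
p[5,6] = (6 - (-5)) / (6 - 5) = 11
p[0,1,3] = (7 - (-14)) / (3 - 0) = 7
p[1,3,5] = (-13/2 - 7) / (5 - 1) = -27/8
p[3,5,6] = (11 - (-13/2)) / (6 - 3) = 35/6
p[0,1,3,5] = (-27/8 - 7) / (5 - 0) = -83/40
p[1,3,5,6] = (35/6 - (-27/8)) / (6 - 1) = 221/120
p[0,1,3,5,6] = (221/120 - (-83/40)) / (6 - 0) = 47/72
p(4) = 8 + (-14)·(4) + 7·(4)·(3) + (-83/40)·(4)·(3)·(1) + (47/72)·(4)·(3)·(1)·(-1) = 49/15

49/15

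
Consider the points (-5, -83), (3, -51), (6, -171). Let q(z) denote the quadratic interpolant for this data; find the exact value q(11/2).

-146

L_0(11/2) = (5/2)·(-1/2)/[(-8)·(-11)] = -5/352
L_1(11/2) = (21/2)·(-1/2)/[(8)·(-3)] = 7/32
L_2(11/2) = (21/2)·(5/2)/[(11)·(3)] = 35/44
Sum: (-83)·(-5/352) + (-51)·(7/32) + (-171)·(35/44) = -146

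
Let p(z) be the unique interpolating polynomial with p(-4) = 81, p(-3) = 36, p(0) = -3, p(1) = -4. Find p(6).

-189

Using Newton's divided-difference form:
p[-4,-3] = (36 - 81) / (-3 - (-4)) = -45
p[-3,0] = (-3 - 36) / (0 - (-3)) = -13
p[0,1] = (-4 - (-3)) / (1 - 0) = -1
p[-4,-3,0] = (-13 - (-45)) / (0 - (-4)) = 8
p[-3,0,1] = (-1 - (-13)) / (1 - (-3)) = 3
p[-4,-3,0,1] = (3 - 8) / (1 - (-4)) = -1
p(6) = 81 + (-45)·(10) + 8·(10)·(9) + (-1)·(10)·(9)·(6) = -189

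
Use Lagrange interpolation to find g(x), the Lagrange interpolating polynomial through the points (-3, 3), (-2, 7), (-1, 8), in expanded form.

Build the Lagrange basis polynomials:
L_0(x) = (x + 2)(x + 1) / [2] = (1/2)x^2 + (3/2)x + 1
L_1(x) = (x + 3)(x + 1) / [-1] = -x^2 - 4x - 3
L_2(x) = (x + 3)(x + 2) / [2] = (1/2)x^2 + (5/2)x + 3
g(x) = 3·L_0 + 7·L_1 + 8·L_2
  3·L_0(x) = (3/2)x^2 + (9/2)x + 3
  7·L_1(x) = -7x^2 - 28x - 21
  8·L_2(x) = 4x^2 + 20x + 24
Adding term by term: -(3/2)x^2 - (7/2)x + 6

g(x) = -(3/2)x^2 - (7/2)x + 6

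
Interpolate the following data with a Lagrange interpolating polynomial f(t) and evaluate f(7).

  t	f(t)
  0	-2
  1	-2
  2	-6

-86

Evaluate each Lagrange basis at t = 7:
L_0(7) = (6)·(5)/[(-1)·(-2)] = 15
L_1(7) = (7)·(5)/[(1)·(-1)] = -35
L_2(7) = (7)·(6)/[(2)·(1)] = 21
Sum: (-2)·(15) + (-2)·(-35) + (-6)·(21) = -86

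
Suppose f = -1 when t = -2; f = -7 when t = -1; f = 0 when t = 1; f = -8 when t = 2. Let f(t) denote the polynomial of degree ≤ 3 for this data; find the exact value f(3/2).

-187/96

Evaluate each Lagrange basis at t = 3/2:
L_0(3/2) = (5/2)·(1/2)·(-1/2)/[(-1)·(-3)·(-4)] = 5/96
L_1(3/2) = (7/2)·(1/2)·(-1/2)/[(1)·(-2)·(-3)] = -7/48
L_2(3/2) = (7/2)·(5/2)·(-1/2)/[(3)·(2)·(-1)] = 35/48
L_3(3/2) = (7/2)·(5/2)·(1/2)/[(4)·(3)·(1)] = 35/96
Sum: (-1)·(5/96) + (-7)·(-7/48) + 0 + (-8)·(35/96) = -187/96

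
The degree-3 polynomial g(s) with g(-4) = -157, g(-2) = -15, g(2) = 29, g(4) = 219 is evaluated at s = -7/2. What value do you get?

Evaluate each Lagrange basis at s = -7/2:
L_0(-7/2) = (-3/2)·(-11/2)·(-15/2)/[(-2)·(-6)·(-8)] = 165/256
L_1(-7/2) = (1/2)·(-11/2)·(-15/2)/[(2)·(-4)·(-6)] = 55/128
L_2(-7/2) = (1/2)·(-3/2)·(-15/2)/[(6)·(4)·(-2)] = -15/128
L_3(-7/2) = (1/2)·(-3/2)·(-11/2)/[(8)·(6)·(2)] = 11/256
Sum: (-157)·(165/256) + (-15)·(55/128) + 29·(-15/128) + 219·(11/256) = -813/8

-813/8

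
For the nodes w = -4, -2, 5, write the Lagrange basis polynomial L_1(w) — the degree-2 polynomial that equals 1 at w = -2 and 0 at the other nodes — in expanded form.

L_1(w) = -(1/14)w^2 + (1/14)w + 10/7

L_1(w) = (w + 4)(w - 5) / [(2)·(-7)]
       = (w^2 - w - 20) / (-14)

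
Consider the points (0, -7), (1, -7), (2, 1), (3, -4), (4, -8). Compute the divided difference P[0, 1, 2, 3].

-7/2

P[0,1] = (-7 - (-7)) / (1 - 0) = 0
P[1,2] = (1 - (-7)) / (2 - 1) = 8
P[2,3] = (-4 - 1) / (3 - 2) = -5
P[0,1,2] = (8 - 0) / (2 - 0) = 4
P[1,2,3] = (-5 - 8) / (3 - 1) = -13/2
P[0,1,2,3] = (-13/2 - 4) / (3 - 0) = -7/2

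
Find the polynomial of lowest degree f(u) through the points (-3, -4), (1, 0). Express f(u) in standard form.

Build the Lagrange basis polynomials:
L_0(u) = (u - 1) / [-4] = -(1/4)u + 1/4
L_1(u) = (u + 3) / [4] = (1/4)u + 3/4
f(u) = (-4)·L_0 + 0·L_1
  (-4)·L_0(u) = u - 1
  0·L_1(u) = 0
Adding term by term: u - 1

f(u) = u - 1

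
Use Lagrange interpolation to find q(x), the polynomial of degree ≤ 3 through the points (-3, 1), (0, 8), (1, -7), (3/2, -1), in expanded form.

Build the Lagrange basis polynomials:
L_0(x) = x(x - 1)(x - 3/2) / [-54] = -(1/54)x^3 + (5/108)x^2 - (1/36)x
L_1(x) = (x + 3)(x - 1)(x - 3/2) / [9/2] = (2/9)x^3 + (1/9)x^2 - (4/3)x + 1
L_2(x) = (x + 3)x(x - 3/2) / [-2] = -(1/2)x^3 - (3/4)x^2 + (9/4)x
L_3(x) = (x + 3)x(x - 1) / [27/8] = (8/27)x^3 + (16/27)x^2 - (8/9)x
q(x) = 1·L_0 + 8·L_1 + (-7)·L_2 + (-1)·L_3
  1·L_0(x) = -(1/54)x^3 + (5/108)x^2 - (1/36)x
  8·L_1(x) = (16/9)x^3 + (8/9)x^2 - (32/3)x + 8
  (-7)·L_2(x) = (7/2)x^3 + (21/4)x^2 - (63/4)x
  (-1)·L_3(x) = -(8/27)x^3 - (16/27)x^2 + (8/9)x
Adding term by term: (134/27)x^3 + (151/27)x^2 - (230/9)x + 8

q(x) = (134/27)x^3 + (151/27)x^2 - (230/9)x + 8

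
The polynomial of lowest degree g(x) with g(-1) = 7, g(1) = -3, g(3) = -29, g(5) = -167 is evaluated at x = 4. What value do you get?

Using Newton's divided-difference form:
g[-1,1] = (-3 - 7) / (1 - (-1)) = -5
g[1,3] = (-29 - (-3)) / (3 - 1) = -13
g[3,5] = (-167 - (-29)) / (5 - 3) = -69
g[-1,1,3] = (-13 - (-5)) / (3 - (-1)) = -2
g[1,3,5] = (-69 - (-13)) / (5 - 1) = -14
g[-1,1,3,5] = (-14 - (-2)) / (5 - (-1)) = -2
g(4) = 7 + (-5)·(5) + (-2)·(5)·(3) + (-2)·(5)·(3)·(1) = -78

-78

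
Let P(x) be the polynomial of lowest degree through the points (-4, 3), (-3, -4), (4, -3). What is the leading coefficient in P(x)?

The leading coefficient equals the top divided difference P[-4,-3,4].
P[-4,-3] = (-4 - 3) / (-3 - (-4)) = -7
P[-3,4] = (-3 - (-4)) / (4 - (-3)) = 1/7
P[-4,-3,4] = (1/7 - (-7)) / (4 - (-4)) = 25/28

25/28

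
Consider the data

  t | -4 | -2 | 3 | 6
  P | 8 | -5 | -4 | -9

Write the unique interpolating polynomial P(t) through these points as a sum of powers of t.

P(t) = -(5/42)t^3 + (3/5)t^2 + (13/30)t - 262/35

L_0(t) = (t + 2)(t - 3)(t - 6) / [-140] = -(1/140)t^3 + (1/20)t^2 - 9/35
L_1(t) = (t + 4)(t - 3)(t - 6) / [80] = (1/80)t^3 - (1/16)t^2 - (9/40)t + 9/10
L_2(t) = (t + 4)(t + 2)(t - 6) / [-105] = -(1/105)t^3 + (4/15)t + 16/35
L_3(t) = (t + 4)(t + 2)(t - 3) / [240] = (1/240)t^3 + (1/80)t^2 - (1/24)t - 1/10
P(t) = 8·L_0 + (-5)·L_1 + (-4)·L_2 + (-9)·L_3
  8·L_0(t) = -(2/35)t^3 + (2/5)t^2 - 72/35
  (-5)·L_1(t) = -(1/16)t^3 + (5/16)t^2 + (9/8)t - 9/2
  (-4)·L_2(t) = (4/105)t^3 - (16/15)t - 64/35
  (-9)·L_3(t) = -(3/80)t^3 - (9/80)t^2 + (3/8)t + 9/10
Adding term by term: -(5/42)t^3 + (3/5)t^2 + (13/30)t - 262/35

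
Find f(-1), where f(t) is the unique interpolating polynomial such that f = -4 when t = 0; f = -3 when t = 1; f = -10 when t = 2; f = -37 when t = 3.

Using Newton's divided-difference form:
f[0,1] = (-3 - (-4)) / (1 - 0) = 1
f[1,2] = (-10 - (-3)) / (2 - 1) = -7
f[2,3] = (-37 - (-10)) / (3 - 2) = -27
f[0,1,2] = (-7 - 1) / (2 - 0) = -4
f[1,2,3] = (-27 - (-7)) / (3 - 1) = -10
f[0,1,2,3] = (-10 - (-4)) / (3 - 0) = -2
f(-1) = -4 + 1·(-1) + (-4)·(-1)·(-2) + (-2)·(-1)·(-2)·(-3) = -1

-1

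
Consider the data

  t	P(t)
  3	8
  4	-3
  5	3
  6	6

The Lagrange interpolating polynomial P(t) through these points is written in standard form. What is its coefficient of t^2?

97/2

L_0(t) = (t - 4)(t - 5)(t - 6) / [-6] = -(1/6)t^3 + (5/2)t^2 - (37/3)t + 20
L_1(t) = (t - 3)(t - 5)(t - 6) / [2] = (1/2)t^3 - 7t^2 + (63/2)t - 45
L_2(t) = (t - 3)(t - 4)(t - 6) / [-2] = -(1/2)t^3 + (13/2)t^2 - 27t + 36
L_3(t) = (t - 3)(t - 4)(t - 5) / [6] = (1/6)t^3 - 2t^2 + (47/6)t - 10
P(t) = 8·L_0 + (-3)·L_1 + 3·L_2 + 6·L_3
Only the coefficient of t^2 is needed; take it from each L_i and combine:
8·(5/2) + (-3)·(-7) + 3·(13/2) + 6·(-2) = 97/2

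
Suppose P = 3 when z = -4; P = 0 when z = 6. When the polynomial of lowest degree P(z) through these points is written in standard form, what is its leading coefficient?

L_0(z) = (z - 6) / [-10] = -(1/10)z + 3/5
L_1(z) = (z + 4) / [10] = (1/10)z + 2/5
P(z) = 3·L_0 + 0·L_1
Only the coefficient of z is needed; take it from each L_i and combine:
3·(-1/10) + 0·(1/10) = -3/10

-3/10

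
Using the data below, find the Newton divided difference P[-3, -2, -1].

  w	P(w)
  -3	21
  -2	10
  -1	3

P[-3,-2] = (10 - 21) / (-2 - (-3)) = -11
P[-2,-1] = (3 - 10) / (-1 - (-2)) = -7
P[-3,-2,-1] = (-7 - (-11)) / (-1 - (-3)) = 2

2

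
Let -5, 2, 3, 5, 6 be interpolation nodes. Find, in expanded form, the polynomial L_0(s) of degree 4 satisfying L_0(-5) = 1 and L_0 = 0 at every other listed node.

L_0(s) = (s - 2)(s - 3)(s - 5)(s - 6) / [(-7)·(-8)·(-10)·(-11)]
       = (s^4 - 16s^3 + 91s^2 - 216s + 180) / (6160)

L_0(s) = (1/6160)s^4 - (1/385)s^3 + (13/880)s^2 - (27/770)s + 9/308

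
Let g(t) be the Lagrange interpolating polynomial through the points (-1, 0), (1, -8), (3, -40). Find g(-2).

Evaluate each Lagrange basis at t = -2:
L_0(-2) = (-3)·(-5)/[(-2)·(-4)] = 15/8
L_1(-2) = (-1)·(-5)/[(2)·(-2)] = -5/4
L_2(-2) = (-1)·(-3)/[(4)·(2)] = 3/8
Sum: 0 + (-8)·(-5/4) + (-40)·(3/8) = -5

-5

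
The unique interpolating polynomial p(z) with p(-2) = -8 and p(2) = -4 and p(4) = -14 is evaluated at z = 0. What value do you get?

Evaluate each Lagrange basis at z = 0:
L_0(0) = (-2)·(-4)/[(-4)·(-6)] = 1/3
L_1(0) = (2)·(-4)/[(4)·(-2)] = 1
L_2(0) = (2)·(-2)/[(6)·(2)] = -1/3
Sum: (-8)·(1/3) + (-4)·(1) + (-14)·(-1/3) = -2

-2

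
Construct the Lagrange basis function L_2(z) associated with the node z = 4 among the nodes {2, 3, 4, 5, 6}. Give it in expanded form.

L_2(z) = (z - 2)(z - 3)(z - 5)(z - 6) / [(2)·(1)·(-1)·(-2)]
       = (z^4 - 16z^3 + 91z^2 - 216z + 180) / (4)

L_2(z) = (1/4)z^4 - 4z^3 + (91/4)z^2 - 54z + 45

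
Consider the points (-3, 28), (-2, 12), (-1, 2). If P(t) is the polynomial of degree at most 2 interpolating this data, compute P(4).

42

Evaluate each Lagrange basis at t = 4:
L_0(4) = (6)·(5)/[(-1)·(-2)] = 15
L_1(4) = (7)·(5)/[(1)·(-1)] = -35
L_2(4) = (7)·(6)/[(2)·(1)] = 21
Sum: 28·(15) + 12·(-35) + 2·(21) = 42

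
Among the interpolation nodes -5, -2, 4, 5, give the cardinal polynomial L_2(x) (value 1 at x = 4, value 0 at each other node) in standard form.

L_2(x) = -(1/54)x^3 - (1/27)x^2 + (25/54)x + 25/27

L_2(x) = (x + 5)(x + 2)(x - 5) / [(9)·(6)·(-1)]
       = (x^3 + 2x^2 - 25x - 50) / (-54)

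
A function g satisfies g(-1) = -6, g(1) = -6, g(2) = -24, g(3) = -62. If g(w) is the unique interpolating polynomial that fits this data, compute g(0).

L_0(0) = (-1)·(-2)·(-3)/[(-2)·(-3)·(-4)] = 1/4
L_1(0) = (1)·(-2)·(-3)/[(2)·(-1)·(-2)] = 3/2
L_2(0) = (1)·(-1)·(-3)/[(3)·(1)·(-1)] = -1
L_3(0) = (1)·(-1)·(-2)/[(4)·(2)·(1)] = 1/4
Sum: (-6)·(1/4) + (-6)·(3/2) + (-24)·(-1) + (-62)·(1/4) = -2

-2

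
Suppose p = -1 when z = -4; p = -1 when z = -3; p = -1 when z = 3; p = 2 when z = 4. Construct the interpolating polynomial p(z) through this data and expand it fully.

L_0(z) = (z + 3)(z - 3)(z - 4) / [-56] = -(1/56)z^3 + (1/14)z^2 + (9/56)z - 9/14
L_1(z) = (z + 4)(z - 3)(z - 4) / [42] = (1/42)z^3 - (1/14)z^2 - (8/21)z + 8/7
L_2(z) = (z + 4)(z + 3)(z - 4) / [-42] = -(1/42)z^3 - (1/14)z^2 + (8/21)z + 8/7
L_3(z) = (z + 4)(z + 3)(z - 3) / [56] = (1/56)z^3 + (1/14)z^2 - (9/56)z - 9/14
p(z) = (-1)·L_0 + (-1)·L_1 + (-1)·L_2 + 2·L_3
  (-1)·L_0(z) = (1/56)z^3 - (1/14)z^2 - (9/56)z + 9/14
  (-1)·L_1(z) = -(1/42)z^3 + (1/14)z^2 + (8/21)z - 8/7
  (-1)·L_2(z) = (1/42)z^3 + (1/14)z^2 - (8/21)z - 8/7
  2·L_3(z) = (1/28)z^3 + (1/7)z^2 - (9/28)z - 9/7
Adding term by term: (3/56)z^3 + (3/14)z^2 - (27/56)z - 41/14

p(z) = (3/56)z^3 + (3/14)z^2 - (27/56)z - 41/14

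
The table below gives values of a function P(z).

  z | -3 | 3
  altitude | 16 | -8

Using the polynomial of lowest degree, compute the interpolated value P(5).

Evaluate each Lagrange basis at z = 5:
L_0(5) = (2)/[(-6)] = -1/3
L_1(5) = (8)/[(6)] = 4/3
Sum: 16·(-1/3) + (-8)·(4/3) = -16

-16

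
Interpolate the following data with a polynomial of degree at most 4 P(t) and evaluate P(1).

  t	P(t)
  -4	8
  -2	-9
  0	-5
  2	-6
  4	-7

Using Newton's divided-difference form:
P[-4,-2] = (-9 - 8) / (-2 - (-4)) = -17/2
P[-2,0] = (-5 - (-9)) / (0 - (-2)) = 2
P[0,2] = (-6 - (-5)) / (2 - 0) = -1/2
P[2,4] = (-7 - (-6)) / (4 - 2) = -1/2
P[-4,-2,0] = (2 - (-17/2)) / (0 - (-4)) = 21/8
P[-2,0,2] = (-1/2 - 2) / (2 - (-2)) = -5/8
P[0,2,4] = (-1/2 - (-1/2)) / (4 - 0) = 0
P[-4,-2,0,2] = (-5/8 - 21/8) / (2 - (-4)) = -13/24
P[-2,0,2,4] = (0 - (-5/8)) / (4 - (-2)) = 5/48
P[-4,-2,0,2,4] = (5/48 - (-13/24)) / (4 - (-4)) = 31/384
P(1) = 8 + (-17/2)·(5) + (21/8)·(5)·(3) + (-13/24)·(5)·(3)·(1) + (31/384)·(5)·(3)·(1)·(-1) = -571/128

-571/128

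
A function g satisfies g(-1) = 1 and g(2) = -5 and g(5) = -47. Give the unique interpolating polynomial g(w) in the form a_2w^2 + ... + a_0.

Newton's divided differences:
g[-1,2] = (-5 - 1) / (2 - (-1)) = -2
g[2,5] = (-47 - (-5)) / (5 - 2) = -14
g[-1,2,5] = (-14 - (-2)) / (5 - (-1)) = -2
g(w) = 1 + (-2)·(w + 1) + (-2)·(w + 1)(w - 2)
Expanding: g(w) = -2w^2 + 3

g(w) = -2w^2 + 3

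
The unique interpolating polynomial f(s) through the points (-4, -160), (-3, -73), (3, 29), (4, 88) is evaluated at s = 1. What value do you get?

Using Newton's divided-difference form:
f[-4,-3] = (-73 - (-160)) / (-3 - (-4)) = 87
f[-3,3] = (29 - (-73)) / (3 - (-3)) = 17
f[3,4] = (88 - 29) / (4 - 3) = 59
f[-4,-3,3] = (17 - 87) / (3 - (-4)) = -10
f[-3,3,4] = (59 - 17) / (4 - (-3)) = 6
f[-4,-3,3,4] = (6 - (-10)) / (4 - (-4)) = 2
f(1) = -160 + 87·(5) + (-10)·(5)·(4) + 2·(5)·(4)·(-2) = -5

-5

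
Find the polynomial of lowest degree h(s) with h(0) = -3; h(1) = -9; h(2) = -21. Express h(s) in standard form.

Build the Lagrange basis polynomials:
L_0(s) = (s - 1)(s - 2) / [2] = (1/2)s^2 - (3/2)s + 1
L_1(s) = s(s - 2) / [-1] = -s^2 + 2s
L_2(s) = s(s - 1) / [2] = (1/2)s^2 - (1/2)s
h(s) = (-3)·L_0 + (-9)·L_1 + (-21)·L_2
  (-3)·L_0(s) = -(3/2)s^2 + (9/2)s - 3
  (-9)·L_1(s) = 9s^2 - 18s
  (-21)·L_2(s) = -(21/2)s^2 + (21/2)s
Adding term by term: -3s^2 - 3s - 3

h(s) = -3s^2 - 3s - 3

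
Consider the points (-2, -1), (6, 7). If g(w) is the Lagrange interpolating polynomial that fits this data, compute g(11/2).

Evaluate each Lagrange basis at w = 11/2:
L_0(11/2) = (-1/2)/[(-8)] = 1/16
L_1(11/2) = (15/2)/[(8)] = 15/16
Sum: (-1)·(1/16) + 7·(15/16) = 13/2

13/2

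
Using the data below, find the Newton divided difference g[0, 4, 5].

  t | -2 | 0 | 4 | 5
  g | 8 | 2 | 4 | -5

-19/10

g[0,4] = (4 - 2) / (4 - 0) = 1/2
g[4,5] = (-5 - 4) / (5 - 4) = -9
g[0,4,5] = (-9 - 1/2) / (5 - 0) = -19/10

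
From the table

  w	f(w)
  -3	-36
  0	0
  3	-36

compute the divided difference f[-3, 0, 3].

f[-3,0] = (0 - (-36)) / (0 - (-3)) = 12
f[0,3] = (-36 - 0) / (3 - 0) = -12
f[-3,0,3] = (-12 - 12) / (3 - (-3)) = -4

-4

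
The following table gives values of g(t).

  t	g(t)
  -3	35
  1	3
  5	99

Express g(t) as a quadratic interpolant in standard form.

L_0(t) = (t - 1)(t - 5) / [32] = (1/32)t^2 - (3/16)t + 5/32
L_1(t) = (t + 3)(t - 5) / [-16] = -(1/16)t^2 + (1/8)t + 15/16
L_2(t) = (t + 3)(t - 1) / [32] = (1/32)t^2 + (1/16)t - 3/32
g(t) = 35·L_0 + 3·L_1 + 99·L_2
  35·L_0(t) = (35/32)t^2 - (105/16)t + 175/32
  3·L_1(t) = -(3/16)t^2 + (3/8)t + 45/16
  99·L_2(t) = (99/32)t^2 + (99/16)t - 297/32
Adding term by term: 4t^2 - 1

g(t) = 4t^2 - 1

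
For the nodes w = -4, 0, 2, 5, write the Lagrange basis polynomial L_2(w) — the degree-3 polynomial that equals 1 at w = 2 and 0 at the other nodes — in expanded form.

L_2(w) = (w + 4)w(w - 5) / [(6)·(2)·(-3)]
       = (w^3 - w^2 - 20w) / (-36)

L_2(w) = -(1/36)w^3 + (1/36)w^2 + (5/9)w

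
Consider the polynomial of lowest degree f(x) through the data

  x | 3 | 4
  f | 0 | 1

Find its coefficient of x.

1

Build the Lagrange basis polynomials:
L_0(x) = (x - 4) / [-1] = -x + 4
L_1(x) = (x - 3) / [1] = x - 3
f(x) = 0·L_0 + 1·L_1
Only the coefficient of x is needed; take it from each L_i and combine:
0·(-1) + 1·(1) = 1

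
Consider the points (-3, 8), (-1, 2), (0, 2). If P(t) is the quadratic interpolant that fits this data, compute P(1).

L_0(1) = (2)·(1)/[(-2)·(-3)] = 1/3
L_1(1) = (4)·(1)/[(2)·(-1)] = -2
L_2(1) = (4)·(2)/[(3)·(1)] = 8/3
Sum: 8·(1/3) + 2·(-2) + 2·(8/3) = 4

4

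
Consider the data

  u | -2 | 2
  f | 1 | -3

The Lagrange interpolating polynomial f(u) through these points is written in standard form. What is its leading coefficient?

Build the Lagrange basis polynomials:
L_0(u) = (u - 2) / [-4] = -(1/4)u + 1/2
L_1(u) = (u + 2) / [4] = (1/4)u + 1/2
f(u) = 1·L_0 + (-3)·L_1
Only the coefficient of u is needed; take it from each L_i and combine:
1·(-1/4) + (-3)·(1/4) = -1

-1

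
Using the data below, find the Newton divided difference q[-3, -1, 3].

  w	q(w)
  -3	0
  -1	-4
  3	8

q[-3,-1] = (-4 - 0) / (-1 - (-3)) = -2
q[-1,3] = (8 - (-4)) / (3 - (-1)) = 3
q[-3,-1,3] = (3 - (-2)) / (3 - (-3)) = 5/6

5/6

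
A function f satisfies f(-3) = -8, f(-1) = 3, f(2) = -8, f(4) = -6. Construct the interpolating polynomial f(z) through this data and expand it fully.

f(z) = (83/210)z^3 - (73/70)z^2 - (80/21)z + 22/35

L_0(z) = (z + 1)(z - 2)(z - 4) / [-70] = -(1/70)z^3 + (1/14)z^2 - (1/35)z - 4/35
L_1(z) = (z + 3)(z - 2)(z - 4) / [30] = (1/30)z^3 - (1/10)z^2 - (1/3)z + 4/5
L_2(z) = (z + 3)(z + 1)(z - 4) / [-30] = -(1/30)z^3 + (13/30)z + 2/5
L_3(z) = (z + 3)(z + 1)(z - 2) / [70] = (1/70)z^3 + (1/35)z^2 - (1/14)z - 3/35
f(z) = (-8)·L_0 + 3·L_1 + (-8)·L_2 + (-6)·L_3
  (-8)·L_0(z) = (4/35)z^3 - (4/7)z^2 + (8/35)z + 32/35
  3·L_1(z) = (1/10)z^3 - (3/10)z^2 - z + 12/5
  (-8)·L_2(z) = (4/15)z^3 - (52/15)z - 16/5
  (-6)·L_3(z) = -(3/35)z^3 - (6/35)z^2 + (3/7)z + 18/35
Adding term by term: (83/210)z^3 - (73/70)z^2 - (80/21)z + 22/35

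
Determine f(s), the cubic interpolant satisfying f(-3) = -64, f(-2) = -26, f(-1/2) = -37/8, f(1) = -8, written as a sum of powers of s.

f(s) = s^3 - 4s^2 - s - 4

Newton's divided differences:
f[-3,-2] = (-26 - (-64)) / (-2 - (-3)) = 38
f[-2,-1/2] = (-37/8 - (-26)) / (-1/2 - (-2)) = 57/4
f[-1/2,1] = (-8 - (-37/8)) / (1 - (-1/2)) = -9/4
f[-3,-2,-1/2] = (57/4 - 38) / (-1/2 - (-3)) = -19/2
f[-2,-1/2,1] = (-9/4 - 57/4) / (1 - (-2)) = -11/2
f[-3,-2,-1/2,1] = (-11/2 - (-19/2)) / (1 - (-3)) = 1
f(s) = -64 + 38·(s + 3) + (-19/2)·(s + 3)(s + 2) + 1·(s + 3)(s + 2)(s + 1/2)
Expanding: f(s) = s^3 - 4s^2 - s - 4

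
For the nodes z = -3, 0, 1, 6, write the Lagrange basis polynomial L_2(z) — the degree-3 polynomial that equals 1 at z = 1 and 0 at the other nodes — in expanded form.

L_2(z) = -(1/20)z^3 + (3/20)z^2 + (9/10)z

L_2(z) = (z + 3)z(z - 6) / [(4)·(1)·(-5)]
       = (z^3 - 3z^2 - 18z) / (-20)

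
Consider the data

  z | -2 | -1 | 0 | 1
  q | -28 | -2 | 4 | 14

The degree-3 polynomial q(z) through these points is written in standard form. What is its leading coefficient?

The leading coefficient equals the top divided difference q[-2,-1,0,1].
q[-2,-1] = (-2 - (-28)) / (-1 - (-2)) = 26
q[-1,0] = (4 - (-2)) / (0 - (-1)) = 6
q[0,1] = (14 - 4) / (1 - 0) = 10
q[-2,-1,0] = (6 - 26) / (0 - (-2)) = -10
q[-1,0,1] = (10 - 6) / (1 - (-1)) = 2
q[-2,-1,0,1] = (2 - (-10)) / (1 - (-2)) = 4

4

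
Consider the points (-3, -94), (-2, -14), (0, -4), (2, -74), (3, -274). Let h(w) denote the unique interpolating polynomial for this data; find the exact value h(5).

-1694

L_0(5) = (7)·(5)·(3)·(2)/[(-1)·(-3)·(-5)·(-6)] = 7/3
L_1(5) = (8)·(5)·(3)·(2)/[(1)·(-2)·(-4)·(-5)] = -6
L_2(5) = (8)·(7)·(3)·(2)/[(3)·(2)·(-2)·(-3)] = 28/3
L_3(5) = (8)·(7)·(5)·(2)/[(5)·(4)·(2)·(-1)] = -14
L_4(5) = (8)·(7)·(5)·(3)/[(6)·(5)·(3)·(1)] = 28/3
Sum: (-94)·(7/3) + (-14)·(-6) + (-4)·(28/3) + (-74)·(-14) + (-274)·(28/3) = -1694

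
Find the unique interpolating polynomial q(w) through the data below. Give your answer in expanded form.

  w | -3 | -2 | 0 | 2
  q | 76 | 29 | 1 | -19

q(w) = -2w^3 + w^2 - 4w + 1

Build the Lagrange basis polynomials:
L_0(w) = (w + 2)w(w - 2) / [-15] = -(1/15)w^3 + (4/15)w
L_1(w) = (w + 3)w(w - 2) / [8] = (1/8)w^3 + (1/8)w^2 - (3/4)w
L_2(w) = (w + 3)(w + 2)(w - 2) / [-12] = -(1/12)w^3 - (1/4)w^2 + (1/3)w + 1
L_3(w) = (w + 3)(w + 2)w / [40] = (1/40)w^3 + (1/8)w^2 + (3/20)w
q(w) = 76·L_0 + 29·L_1 + 1·L_2 + (-19)·L_3
  76·L_0(w) = -(76/15)w^3 + (304/15)w
  29·L_1(w) = (29/8)w^3 + (29/8)w^2 - (87/4)w
  1·L_2(w) = -(1/12)w^3 - (1/4)w^2 + (1/3)w + 1
  (-19)·L_3(w) = -(19/40)w^3 - (19/8)w^2 - (57/20)w
Adding term by term: -2w^3 + w^2 - 4w + 1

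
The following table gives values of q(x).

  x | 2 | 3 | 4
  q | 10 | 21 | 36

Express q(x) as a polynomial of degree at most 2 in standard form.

q(x) = 2x^2 + x

L_0(x) = (x - 3)(x - 4) / [2] = (1/2)x^2 - (7/2)x + 6
L_1(x) = (x - 2)(x - 4) / [-1] = -x^2 + 6x - 8
L_2(x) = (x - 2)(x - 3) / [2] = (1/2)x^2 - (5/2)x + 3
q(x) = 10·L_0 + 21·L_1 + 36·L_2
  10·L_0(x) = 5x^2 - 35x + 60
  21·L_1(x) = -21x^2 + 126x - 168
  36·L_2(x) = 18x^2 - 90x + 108
Adding term by term: 2x^2 + x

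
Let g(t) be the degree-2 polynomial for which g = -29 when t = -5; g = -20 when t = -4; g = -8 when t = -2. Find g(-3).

-13

Evaluate each Lagrange basis at t = -3:
L_0(-3) = (1)·(-1)/[(-1)·(-3)] = -1/3
L_1(-3) = (2)·(-1)/[(1)·(-2)] = 1
L_2(-3) = (2)·(1)/[(3)·(2)] = 1/3
Sum: (-29)·(-1/3) + (-20)·(1) + (-8)·(1/3) = -13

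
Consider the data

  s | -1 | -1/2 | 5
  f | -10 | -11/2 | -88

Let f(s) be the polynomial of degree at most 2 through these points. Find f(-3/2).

Evaluate each Lagrange basis at s = -3/2:
L_0(-3/2) = (-1)·(-13/2)/[(-1/2)·(-6)] = 13/6
L_1(-3/2) = (-1/2)·(-13/2)/[(1/2)·(-11/2)] = -13/11
L_2(-3/2) = (-1/2)·(-1)/[(6)·(11/2)] = 1/66
Sum: (-10)·(13/6) + (-11/2)·(-13/11) + (-88)·(1/66) = -33/2

-33/2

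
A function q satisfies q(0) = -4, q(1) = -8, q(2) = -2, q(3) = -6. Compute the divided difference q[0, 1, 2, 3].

q[0,1] = (-8 - (-4)) / (1 - 0) = -4
q[1,2] = (-2 - (-8)) / (2 - 1) = 6
q[2,3] = (-6 - (-2)) / (3 - 2) = -4
q[0,1,2] = (6 - (-4)) / (2 - 0) = 5
q[1,2,3] = (-4 - 6) / (3 - 1) = -5
q[0,1,2,3] = (-5 - 5) / (3 - 0) = -10/3

-10/3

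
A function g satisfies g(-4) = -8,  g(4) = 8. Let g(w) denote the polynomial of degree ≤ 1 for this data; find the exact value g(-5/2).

-5

Evaluate each Lagrange basis at w = -5/2:
L_0(-5/2) = (-13/2)/[(-8)] = 13/16
L_1(-5/2) = (3/2)/[(8)] = 3/16
Sum: (-8)·(13/16) + 8·(3/16) = -5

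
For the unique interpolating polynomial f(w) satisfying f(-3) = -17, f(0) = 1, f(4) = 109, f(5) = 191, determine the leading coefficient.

L_0(w) = w(w - 4)(w - 5) / [-168] = -(1/168)w^3 + (3/56)w^2 - (5/42)w
L_1(w) = (w + 3)(w - 4)(w - 5) / [60] = (1/60)w^3 - (1/10)w^2 - (7/60)w + 1
L_2(w) = (w + 3)w(w - 5) / [-28] = -(1/28)w^3 + (1/14)w^2 + (15/28)w
L_3(w) = (w + 3)w(w - 4) / [40] = (1/40)w^3 - (1/40)w^2 - (3/10)w
f(w) = (-17)·L_0 + 1·L_1 + 109·L_2 + 191·L_3
Only the coefficient of w^3 is needed; take it from each L_i and combine:
(-17)·(-1/168) + 1·(1/60) + 109·(-1/28) + 191·(1/40) = 1

1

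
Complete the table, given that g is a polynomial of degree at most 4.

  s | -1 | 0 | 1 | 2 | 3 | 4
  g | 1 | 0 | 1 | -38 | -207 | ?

-644

The 5 known values determine g uniquely (degree ≤ 4).
Evaluate each Lagrange basis at s = 4:
L_0(4) = (4)·(3)·(2)·(1)/[(-1)·(-2)·(-3)·(-4)] = 1
L_1(4) = (5)·(3)·(2)·(1)/[(1)·(-1)·(-2)·(-3)] = -5
L_2(4) = (5)·(4)·(2)·(1)/[(2)·(1)·(-1)·(-2)] = 10
L_3(4) = (5)·(4)·(3)·(1)/[(3)·(2)·(1)·(-1)] = -10
L_4(4) = (5)·(4)·(3)·(2)/[(4)·(3)·(2)·(1)] = 5
Sum: 1·(1) + 0 + 1·(10) + (-38)·(-10) + (-207)·(5) = -644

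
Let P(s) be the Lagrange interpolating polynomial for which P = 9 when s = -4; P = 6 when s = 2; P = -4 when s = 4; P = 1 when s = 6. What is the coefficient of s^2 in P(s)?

-21/20

Build the Lagrange basis polynomials:
L_0(s) = (s - 2)(s - 4)(s - 6) / [-480] = -(1/480)s^3 + (1/40)s^2 - (11/120)s + 1/10
L_1(s) = (s + 4)(s - 4)(s - 6) / [48] = (1/48)s^3 - (1/8)s^2 - (1/3)s + 2
L_2(s) = (s + 4)(s - 2)(s - 6) / [-32] = -(1/32)s^3 + (1/8)s^2 + (5/8)s - 3/2
L_3(s) = (s + 4)(s - 2)(s - 4) / [80] = (1/80)s^3 - (1/40)s^2 - (1/5)s + 2/5
P(s) = 9·L_0 + 6·L_1 + (-4)·L_2 + 1·L_3
Only the coefficient of s^2 is needed; take it from each L_i and combine:
9·(1/40) + 6·(-1/8) + (-4)·(1/8) + 1·(-1/40) = -21/20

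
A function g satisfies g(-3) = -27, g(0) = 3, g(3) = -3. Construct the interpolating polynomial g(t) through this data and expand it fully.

L_0(t) = t(t - 3) / [18] = (1/18)t^2 - (1/6)t
L_1(t) = (t + 3)(t - 3) / [-9] = -(1/9)t^2 + 1
L_2(t) = (t + 3)t / [18] = (1/18)t^2 + (1/6)t
g(t) = (-27)·L_0 + 3·L_1 + (-3)·L_2
  (-27)·L_0(t) = -(3/2)t^2 + (9/2)t
  3·L_1(t) = -(1/3)t^2 + 3
  (-3)·L_2(t) = -(1/6)t^2 - (1/2)t
Adding term by term: -2t^2 + 4t + 3

g(t) = -2t^2 + 4t + 3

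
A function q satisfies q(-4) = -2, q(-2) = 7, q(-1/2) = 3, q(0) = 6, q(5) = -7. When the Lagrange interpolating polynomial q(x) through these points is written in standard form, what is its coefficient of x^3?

-2291/13860

Build the Lagrange basis polynomials:
L_0(x) = (x + 2)(x + 1/2)x(x - 5) / [252] = (1/252)x^4 - (5/504)x^3 - (23/504)x^2 - (5/252)x
L_1(x) = (x + 4)(x + 1/2)x(x - 5) / [-42] = -(1/42)x^4 + (1/84)x^3 + (41/84)x^2 + (5/21)x
L_2(x) = (x + 4)(x + 2)x(x - 5) / [231/16] = (16/231)x^4 + (16/231)x^3 - (32/21)x^2 - (640/231)x
L_3(x) = (x + 4)(x + 2)(x + 1/2)(x - 5) / [-20] = -(1/20)x^4 - (3/40)x^3 + (43/40)x^2 + (51/20)x + 1
L_4(x) = (x + 4)(x + 2)(x + 1/2)x / [3465/2] = (2/3465)x^4 + (13/3465)x^3 + (2/315)x^2 + (8/3465)x
q(x) = (-2)·L_0 + 7·L_1 + 3·L_2 + 6·L_3 + (-7)·L_4
Only the coefficient of x^3 is needed; take it from each L_i and combine:
(-2)·(-5/504) + 7·(1/84) + 3·(16/231) + 6·(-3/40) + (-7)·(13/3465) = -2291/13860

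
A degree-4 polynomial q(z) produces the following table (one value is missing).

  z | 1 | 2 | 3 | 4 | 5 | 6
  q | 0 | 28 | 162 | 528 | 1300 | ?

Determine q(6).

2700

The 5 known values determine q uniquely (degree ≤ 4).
Evaluate each Lagrange basis at z = 6:
L_0(6) = (4)·(3)·(2)·(1)/[(-1)·(-2)·(-3)·(-4)] = 1
L_1(6) = (5)·(3)·(2)·(1)/[(1)·(-1)·(-2)·(-3)] = -5
L_2(6) = (5)·(4)·(2)·(1)/[(2)·(1)·(-1)·(-2)] = 10
L_3(6) = (5)·(4)·(3)·(1)/[(3)·(2)·(1)·(-1)] = -10
L_4(6) = (5)·(4)·(3)·(2)/[(4)·(3)·(2)·(1)] = 5
Sum: 0 + 28·(-5) + 162·(10) + 528·(-10) + 1300·(5) = 2700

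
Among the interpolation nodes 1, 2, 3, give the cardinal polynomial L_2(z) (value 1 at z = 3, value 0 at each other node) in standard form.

L_2(z) = (z - 1)(z - 2) / [(2)·(1)]
       = (z^2 - 3z + 2) / (2)

L_2(z) = (1/2)z^2 - (3/2)z + 1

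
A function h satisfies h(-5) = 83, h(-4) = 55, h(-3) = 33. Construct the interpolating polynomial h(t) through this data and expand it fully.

Build the Lagrange basis polynomials:
L_0(t) = (t + 4)(t + 3) / [2] = (1/2)t^2 + (7/2)t + 6
L_1(t) = (t + 5)(t + 3) / [-1] = -t^2 - 8t - 15
L_2(t) = (t + 5)(t + 4) / [2] = (1/2)t^2 + (9/2)t + 10
h(t) = 83·L_0 + 55·L_1 + 33·L_2
  83·L_0(t) = (83/2)t^2 + (581/2)t + 498
  55·L_1(t) = -55t^2 - 440t - 825
  33·L_2(t) = (33/2)t^2 + (297/2)t + 330
Adding term by term: 3t^2 - t + 3

h(t) = 3t^2 - t + 3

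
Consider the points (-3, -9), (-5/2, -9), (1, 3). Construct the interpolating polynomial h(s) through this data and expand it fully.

h(s) = (6/7)s^2 + (33/7)s - 18/7

Build the Lagrange basis polynomials:
L_0(s) = (s + 5/2)(s - 1) / [2] = (1/2)s^2 + (3/4)s - 5/4
L_1(s) = (s + 3)(s - 1) / [-7/4] = -(4/7)s^2 - (8/7)s + 12/7
L_2(s) = (s + 3)(s + 5/2) / [14] = (1/14)s^2 + (11/28)s + 15/28
h(s) = (-9)·L_0 + (-9)·L_1 + 3·L_2
  (-9)·L_0(s) = -(9/2)s^2 - (27/4)s + 45/4
  (-9)·L_1(s) = (36/7)s^2 + (72/7)s - 108/7
  3·L_2(s) = (3/14)s^2 + (33/28)s + 45/28
Adding term by term: (6/7)s^2 + (33/7)s - 18/7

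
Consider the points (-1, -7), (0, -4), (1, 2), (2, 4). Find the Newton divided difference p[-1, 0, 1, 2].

-7/6

p[-1,0] = (-4 - (-7)) / (0 - (-1)) = 3
p[0,1] = (2 - (-4)) / (1 - 0) = 6
p[1,2] = (4 - 2) / (2 - 1) = 2
p[-1,0,1] = (6 - 3) / (1 - (-1)) = 3/2
p[0,1,2] = (2 - 6) / (2 - 0) = -2
p[-1,0,1,2] = (-2 - 3/2) / (2 - (-1)) = -7/6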